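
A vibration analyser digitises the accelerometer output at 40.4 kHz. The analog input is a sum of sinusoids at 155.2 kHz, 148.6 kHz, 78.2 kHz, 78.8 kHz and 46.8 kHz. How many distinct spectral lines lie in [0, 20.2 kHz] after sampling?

fs/2 = 20.2 kHz.
155.2 kHz mod fs = 34 kHz.
34 kHz > fs/2 = 20.2 kHz, folds to fs − 34 kHz = 6.4 kHz.
148.6 kHz mod fs = 27.4 kHz.
27.4 kHz > fs/2 = 20.2 kHz, folds to fs − 27.4 kHz = 13 kHz.
78.2 kHz mod fs = 37.8 kHz.
37.8 kHz > fs/2 = 20.2 kHz, folds to fs − 37.8 kHz = 2.6 kHz.
78.8 kHz mod fs = 38.4 kHz.
38.4 kHz > fs/2 = 20.2 kHz, folds to fs − 38.4 kHz = 2 kHz.
46.8 kHz mod fs = 6.4 kHz.
6.4 kHz ≤ fs/2 = 20.2 kHz, appears at 6.4 kHz.
Distinct values: {2 kHz, 2.6 kHz, 6.4 kHz, 13 kHz} → 4.

4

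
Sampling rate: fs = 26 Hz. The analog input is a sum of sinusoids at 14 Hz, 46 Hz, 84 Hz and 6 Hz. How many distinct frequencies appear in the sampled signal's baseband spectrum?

2

fs/2 = 13 Hz.
14 Hz > fs/2 = 13 Hz, folds to fs − 14 Hz = 12 Hz.
46 Hz mod fs = 20 Hz.
20 Hz > fs/2 = 13 Hz, folds to fs − 20 Hz = 6 Hz.
84 Hz mod fs = 6 Hz.
6 Hz ≤ fs/2 = 13 Hz, appears at 6 Hz.
6 Hz ≤ fs/2 = 13 Hz, passes unchanged.
Distinct values: {6 Hz, 12 Hz} → 2.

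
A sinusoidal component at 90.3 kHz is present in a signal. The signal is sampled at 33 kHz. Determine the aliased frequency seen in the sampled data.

90.3 kHz mod fs = 24.3 kHz.
24.3 kHz > fs/2 = 16.5 kHz, folds to fs − 24.3 kHz = 8.7 kHz.

8.7 kHz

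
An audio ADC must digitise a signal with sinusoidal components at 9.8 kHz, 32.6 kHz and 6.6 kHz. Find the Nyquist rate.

65.2 kHz

Highest-frequency component: 32.6 kHz.
Nyquist rate = 2 × 32.6 kHz = 65.2 kHz.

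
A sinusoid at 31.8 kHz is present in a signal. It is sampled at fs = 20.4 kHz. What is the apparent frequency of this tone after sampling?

31.8 kHz mod fs = 11.4 kHz.
11.4 kHz > fs/2 = 10.2 kHz, folds to fs − 11.4 kHz = 9 kHz.

9 kHz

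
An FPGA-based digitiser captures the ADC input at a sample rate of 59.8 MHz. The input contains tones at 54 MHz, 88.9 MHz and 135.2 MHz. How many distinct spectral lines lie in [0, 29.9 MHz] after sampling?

3

fs/2 = 29.9 MHz.
54 MHz > fs/2 = 29.9 MHz, folds to fs − 54 MHz = 5.8 MHz.
88.9 MHz mod fs = 29.1 MHz.
29.1 MHz ≤ fs/2 = 29.9 MHz, appears at 29.1 MHz.
135.2 MHz mod fs = 15.6 MHz.
15.6 MHz ≤ fs/2 = 29.9 MHz, appears at 15.6 MHz.
Distinct values: {5.8 MHz, 15.6 MHz, 29.1 MHz} → 3.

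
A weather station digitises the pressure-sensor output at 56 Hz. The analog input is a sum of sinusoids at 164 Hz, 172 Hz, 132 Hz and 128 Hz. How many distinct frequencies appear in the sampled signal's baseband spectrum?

3

fs/2 = 28 Hz.
164 Hz mod fs = 52 Hz.
52 Hz > fs/2 = 28 Hz, folds to fs − 52 Hz = 4 Hz.
172 Hz mod fs = 4 Hz.
4 Hz ≤ fs/2 = 28 Hz, appears at 4 Hz.
132 Hz mod fs = 20 Hz.
20 Hz ≤ fs/2 = 28 Hz, appears at 20 Hz.
128 Hz mod fs = 16 Hz.
16 Hz ≤ fs/2 = 28 Hz, appears at 16 Hz.
Distinct values: {4 Hz, 16 Hz, 20 Hz} → 3.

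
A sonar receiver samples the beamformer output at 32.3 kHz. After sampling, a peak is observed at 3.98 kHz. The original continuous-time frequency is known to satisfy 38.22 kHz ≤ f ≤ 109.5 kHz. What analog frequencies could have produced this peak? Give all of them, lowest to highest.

60.62 kHz, 68.58 kHz, 92.92 kHz, 100.88 kHz

Frequencies that alias to 3.98 kHz are k·fs ± 3.98 kHz for integer k ≥ 0.
k=0: 3.98 kHz.
k=1: 28.32 kHz, 36.28 kHz.
k=2: 60.62 kHz, 68.58 kHz.
k=3: 92.92 kHz, 100.88 kHz.
k=4: 125.22 kHz, 133.18 kHz.
Within [38.22 kHz, 109.5 kHz]: 60.62 kHz, 68.58 kHz, 92.92 kHz, 100.88 kHz.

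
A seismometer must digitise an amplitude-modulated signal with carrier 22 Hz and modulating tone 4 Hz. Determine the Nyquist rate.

AM sidebands sit at fc ± fm = 18 Hz and 26 Hz.
Highest-frequency component: 26 Hz.
Nyquist rate = 2 × 26 Hz = 52 Hz.

52 Hz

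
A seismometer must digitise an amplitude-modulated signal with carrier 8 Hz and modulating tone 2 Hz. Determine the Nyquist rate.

20 Hz

AM sidebands sit at fc ± fm = 6 Hz and 10 Hz.
Highest-frequency component: 10 Hz.
Nyquist rate = 2 × 10 Hz = 20 Hz.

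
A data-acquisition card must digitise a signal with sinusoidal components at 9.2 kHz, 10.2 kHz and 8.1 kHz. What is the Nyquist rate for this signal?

Highest-frequency component: 10.2 kHz.
Nyquist rate = 2 × 10.2 kHz = 20.4 kHz.

20.4 kHz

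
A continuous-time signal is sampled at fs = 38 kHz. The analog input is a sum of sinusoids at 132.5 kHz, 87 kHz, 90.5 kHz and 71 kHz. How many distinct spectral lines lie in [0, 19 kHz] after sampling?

fs/2 = 19 kHz.
132.5 kHz mod fs = 18.5 kHz.
18.5 kHz ≤ fs/2 = 19 kHz, appears at 18.5 kHz.
87 kHz mod fs = 11 kHz.
11 kHz ≤ fs/2 = 19 kHz, appears at 11 kHz.
90.5 kHz mod fs = 14.5 kHz.
14.5 kHz ≤ fs/2 = 19 kHz, appears at 14.5 kHz.
71 kHz mod fs = 33 kHz.
33 kHz > fs/2 = 19 kHz, folds to fs − 33 kHz = 5 kHz.
Distinct values: {5 kHz, 11 kHz, 14.5 kHz, 18.5 kHz} → 4.

4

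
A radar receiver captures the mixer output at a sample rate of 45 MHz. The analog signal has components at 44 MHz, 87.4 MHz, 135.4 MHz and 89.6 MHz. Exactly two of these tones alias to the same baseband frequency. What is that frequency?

fs/2 = 22.5 MHz.
44 MHz > fs/2 = 22.5 MHz, folds to fs − 44 MHz = 1 MHz.
87.4 MHz mod fs = 42.4 MHz.
42.4 MHz > fs/2 = 22.5 MHz, folds to fs − 42.4 MHz = 2.6 MHz.
135.4 MHz mod fs = 0.4 MHz.
0.4 MHz ≤ fs/2 = 22.5 MHz, appears at 0.4 MHz.
89.6 MHz mod fs = 44.6 MHz.
44.6 MHz > fs/2 = 22.5 MHz, folds to fs − 44.6 MHz = 0.4 MHz.
89.6 MHz and 135.4 MHz both map to 0.4 MHz.

0.4 MHz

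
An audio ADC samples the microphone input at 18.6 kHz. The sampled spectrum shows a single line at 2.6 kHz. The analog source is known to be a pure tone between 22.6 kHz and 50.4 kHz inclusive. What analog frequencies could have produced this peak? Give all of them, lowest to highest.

Frequencies that alias to 2.6 kHz are k·fs ± 2.6 kHz for integer k ≥ 0.
k=0: 2.6 kHz.
k=1: 16 kHz, 21.2 kHz.
k=2: 34.6 kHz, 39.8 kHz.
k=3: 53.2 kHz, 58.4 kHz.
Within [22.6 kHz, 50.4 kHz]: 34.6 kHz, 39.8 kHz.

34.6 kHz, 39.8 kHz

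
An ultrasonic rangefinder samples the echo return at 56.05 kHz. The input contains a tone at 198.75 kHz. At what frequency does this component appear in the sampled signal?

25.45 kHz

198.75 kHz mod fs = 30.6 kHz.
30.6 kHz > fs/2 = 28.025 kHz, folds to fs − 30.6 kHz = 25.45 kHz.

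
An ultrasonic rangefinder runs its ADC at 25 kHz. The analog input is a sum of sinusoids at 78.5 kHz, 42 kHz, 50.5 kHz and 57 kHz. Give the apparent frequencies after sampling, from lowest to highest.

fs/2 = 12.5 kHz.
78.5 kHz mod fs = 3.5 kHz.
3.5 kHz ≤ fs/2 = 12.5 kHz, appears at 3.5 kHz.
42 kHz mod fs = 17 kHz.
17 kHz > fs/2 = 12.5 kHz, folds to fs − 17 kHz = 8 kHz.
50.5 kHz mod fs = 0.5 kHz.
0.5 kHz ≤ fs/2 = 12.5 kHz, appears at 0.5 kHz.
57 kHz mod fs = 7 kHz.
7 kHz ≤ fs/2 = 12.5 kHz, appears at 7 kHz.
Distinct values: {0.5 kHz, 3.5 kHz, 7 kHz, 8 kHz}.

0.5 kHz, 3.5 kHz, 7 kHz, 8 kHz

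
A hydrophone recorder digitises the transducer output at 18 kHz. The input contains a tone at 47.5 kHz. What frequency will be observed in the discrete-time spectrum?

47.5 kHz mod fs = 11.5 kHz.
11.5 kHz > fs/2 = 9 kHz, folds to fs − 11.5 kHz = 6.5 kHz.

6.5 kHz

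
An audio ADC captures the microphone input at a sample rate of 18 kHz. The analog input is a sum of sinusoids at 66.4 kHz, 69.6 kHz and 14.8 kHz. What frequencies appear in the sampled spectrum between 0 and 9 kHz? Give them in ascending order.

2.4 kHz, 3.2 kHz, 5.6 kHz

fs/2 = 9 kHz.
66.4 kHz mod fs = 12.4 kHz.
12.4 kHz > fs/2 = 9 kHz, folds to fs − 12.4 kHz = 5.6 kHz.
69.6 kHz mod fs = 15.6 kHz.
15.6 kHz > fs/2 = 9 kHz, folds to fs − 15.6 kHz = 2.4 kHz.
14.8 kHz > fs/2 = 9 kHz, folds to fs − 14.8 kHz = 3.2 kHz.
Distinct values: {2.4 kHz, 3.2 kHz, 5.6 kHz}.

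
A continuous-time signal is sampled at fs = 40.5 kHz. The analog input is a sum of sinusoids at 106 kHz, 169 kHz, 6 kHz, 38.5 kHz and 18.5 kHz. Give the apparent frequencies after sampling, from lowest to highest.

fs/2 = 20.25 kHz.
106 kHz mod fs = 25 kHz.
25 kHz > fs/2 = 20.25 kHz, folds to fs − 25 kHz = 15.5 kHz.
169 kHz mod fs = 7 kHz.
7 kHz ≤ fs/2 = 20.25 kHz, appears at 7 kHz.
6 kHz ≤ fs/2 = 20.25 kHz, passes unchanged.
38.5 kHz > fs/2 = 20.25 kHz, folds to fs − 38.5 kHz = 2 kHz.
18.5 kHz ≤ fs/2 = 20.25 kHz, passes unchanged.
Distinct values: {2 kHz, 6 kHz, 7 kHz, 15.5 kHz, 18.5 kHz}.

2 kHz, 6 kHz, 7 kHz, 15.5 kHz, 18.5 kHz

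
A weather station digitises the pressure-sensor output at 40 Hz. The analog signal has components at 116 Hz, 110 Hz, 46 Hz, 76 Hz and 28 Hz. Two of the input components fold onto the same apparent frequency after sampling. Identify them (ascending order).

fs/2 = 20 Hz.
116 Hz mod fs = 36 Hz.
36 Hz > fs/2 = 20 Hz, folds to fs − 36 Hz = 4 Hz.
110 Hz mod fs = 30 Hz.
30 Hz > fs/2 = 20 Hz, folds to fs − 30 Hz = 10 Hz.
46 Hz mod fs = 6 Hz.
6 Hz ≤ fs/2 = 20 Hz, appears at 6 Hz.
76 Hz mod fs = 36 Hz.
36 Hz > fs/2 = 20 Hz, folds to fs − 36 Hz = 4 Hz.
28 Hz > fs/2 = 20 Hz, folds to fs − 28 Hz = 12 Hz.
76 Hz and 116 Hz both map to 4 Hz.

76 Hz, 116 Hz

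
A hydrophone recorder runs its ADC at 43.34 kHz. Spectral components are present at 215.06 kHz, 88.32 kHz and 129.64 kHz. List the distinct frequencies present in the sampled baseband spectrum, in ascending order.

0.38 kHz, 1.64 kHz

fs/2 = 21.67 kHz.
215.06 kHz mod fs = 41.7 kHz.
41.7 kHz > fs/2 = 21.67 kHz, folds to fs − 41.7 kHz = 1.64 kHz.
88.32 kHz mod fs = 1.64 kHz.
1.64 kHz ≤ fs/2 = 21.67 kHz, appears at 1.64 kHz.
129.64 kHz mod fs = 42.96 kHz.
42.96 kHz > fs/2 = 21.67 kHz, folds to fs − 42.96 kHz = 0.38 kHz.
Distinct values: {0.38 kHz, 1.64 kHz}.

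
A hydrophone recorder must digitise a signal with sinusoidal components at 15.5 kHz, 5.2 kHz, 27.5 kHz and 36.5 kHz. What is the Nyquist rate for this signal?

73 kHz

Highest-frequency component: 36.5 kHz.
Nyquist rate = 2 × 36.5 kHz = 73 kHz.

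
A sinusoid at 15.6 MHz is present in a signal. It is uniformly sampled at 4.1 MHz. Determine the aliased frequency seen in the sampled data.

15.6 MHz mod fs = 3.3 MHz.
3.3 MHz > fs/2 = 2.05 MHz, folds to fs − 3.3 MHz = 0.8 MHz.

0.8 MHz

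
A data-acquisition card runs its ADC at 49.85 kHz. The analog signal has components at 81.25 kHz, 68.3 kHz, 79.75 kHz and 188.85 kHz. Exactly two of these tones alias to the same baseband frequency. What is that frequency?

fs/2 = 24.925 kHz.
81.25 kHz mod fs = 31.4 kHz.
31.4 kHz > fs/2 = 24.925 kHz, folds to fs − 31.4 kHz = 18.45 kHz.
68.3 kHz mod fs = 18.45 kHz.
18.45 kHz ≤ fs/2 = 24.925 kHz, appears at 18.45 kHz.
79.75 kHz mod fs = 29.9 kHz.
29.9 kHz > fs/2 = 24.925 kHz, folds to fs − 29.9 kHz = 19.95 kHz.
188.85 kHz mod fs = 39.3 kHz.
39.3 kHz > fs/2 = 24.925 kHz, folds to fs − 39.3 kHz = 10.55 kHz.
68.3 kHz and 81.25 kHz both map to 18.45 kHz.

18.45 kHz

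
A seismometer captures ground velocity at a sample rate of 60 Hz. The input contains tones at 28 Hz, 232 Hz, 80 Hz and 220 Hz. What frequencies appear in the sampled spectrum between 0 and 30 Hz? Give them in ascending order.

fs/2 = 30 Hz.
28 Hz ≤ fs/2 = 30 Hz, passes unchanged.
232 Hz mod fs = 52 Hz.
52 Hz > fs/2 = 30 Hz, folds to fs − 52 Hz = 8 Hz.
80 Hz mod fs = 20 Hz.
20 Hz ≤ fs/2 = 30 Hz, appears at 20 Hz.
220 Hz mod fs = 40 Hz.
40 Hz > fs/2 = 30 Hz, folds to fs − 40 Hz = 20 Hz.
Distinct values: {8 Hz, 20 Hz, 28 Hz}.

8 Hz, 20 Hz, 28 Hz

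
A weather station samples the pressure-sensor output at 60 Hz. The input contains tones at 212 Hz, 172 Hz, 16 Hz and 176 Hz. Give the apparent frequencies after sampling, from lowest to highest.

4 Hz, 8 Hz, 16 Hz, 28 Hz

fs/2 = 30 Hz.
212 Hz mod fs = 32 Hz.
32 Hz > fs/2 = 30 Hz, folds to fs − 32 Hz = 28 Hz.
172 Hz mod fs = 52 Hz.
52 Hz > fs/2 = 30 Hz, folds to fs − 52 Hz = 8 Hz.
16 Hz ≤ fs/2 = 30 Hz, passes unchanged.
176 Hz mod fs = 56 Hz.
56 Hz > fs/2 = 30 Hz, folds to fs − 56 Hz = 4 Hz.
Distinct values: {4 Hz, 8 Hz, 16 Hz, 28 Hz}.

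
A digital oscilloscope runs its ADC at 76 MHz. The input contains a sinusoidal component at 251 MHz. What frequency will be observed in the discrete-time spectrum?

23 MHz

251 MHz mod fs = 23 MHz.
23 MHz ≤ fs/2 = 38 MHz, appears at 23 MHz.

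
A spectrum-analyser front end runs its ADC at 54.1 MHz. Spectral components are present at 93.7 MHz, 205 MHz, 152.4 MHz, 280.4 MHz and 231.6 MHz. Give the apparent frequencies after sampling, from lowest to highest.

9.9 MHz, 11.4 MHz, 14.5 MHz, 15.2 MHz

fs/2 = 27.05 MHz.
93.7 MHz mod fs = 39.6 MHz.
39.6 MHz > fs/2 = 27.05 MHz, folds to fs − 39.6 MHz = 14.5 MHz.
205 MHz mod fs = 42.7 MHz.
42.7 MHz > fs/2 = 27.05 MHz, folds to fs − 42.7 MHz = 11.4 MHz.
152.4 MHz mod fs = 44.2 MHz.
44.2 MHz > fs/2 = 27.05 MHz, folds to fs − 44.2 MHz = 9.9 MHz.
280.4 MHz mod fs = 9.9 MHz.
9.9 MHz ≤ fs/2 = 27.05 MHz, appears at 9.9 MHz.
231.6 MHz mod fs = 15.2 MHz.
15.2 MHz ≤ fs/2 = 27.05 MHz, appears at 15.2 MHz.
Distinct values: {9.9 MHz, 11.4 MHz, 14.5 MHz, 15.2 MHz}.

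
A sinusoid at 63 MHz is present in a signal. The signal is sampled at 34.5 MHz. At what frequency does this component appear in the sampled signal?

6 MHz

63 MHz mod fs = 28.5 MHz.
28.5 MHz > fs/2 = 17.25 MHz, folds to fs − 28.5 MHz = 6 MHz.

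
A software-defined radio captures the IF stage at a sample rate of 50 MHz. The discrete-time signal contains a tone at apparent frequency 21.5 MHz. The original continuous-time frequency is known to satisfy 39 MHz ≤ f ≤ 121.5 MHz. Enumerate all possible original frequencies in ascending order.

71.5 MHz, 78.5 MHz, 121.5 MHz

Frequencies that alias to 21.5 MHz are k·fs ± 21.5 MHz for integer k ≥ 0.
k=0: 21.5 MHz.
k=1: 28.5 MHz, 71.5 MHz.
k=2: 78.5 MHz, 121.5 MHz.
k=3: 128.5 MHz, 171.5 MHz.
Within [39 MHz, 121.5 MHz]: 71.5 MHz, 78.5 MHz, 121.5 MHz.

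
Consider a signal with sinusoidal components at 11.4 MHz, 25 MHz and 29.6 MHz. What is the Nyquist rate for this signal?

59.2 MHz

Highest-frequency component: 29.6 MHz.
Nyquist rate = 2 × 29.6 MHz = 59.2 MHz.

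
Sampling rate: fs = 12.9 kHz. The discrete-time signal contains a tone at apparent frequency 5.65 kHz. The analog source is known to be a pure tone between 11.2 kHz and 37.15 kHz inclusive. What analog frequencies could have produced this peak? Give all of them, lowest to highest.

18.55 kHz, 20.15 kHz, 31.45 kHz, 33.05 kHz

Frequencies that alias to 5.65 kHz are k·fs ± 5.65 kHz for integer k ≥ 0.
k=0: 5.65 kHz.
k=1: 7.25 kHz, 18.55 kHz.
k=2: 20.15 kHz, 31.45 kHz.
k=3: 33.05 kHz, 44.35 kHz.
k=4: 45.95 kHz, 57.25 kHz.
Within [11.2 kHz, 37.15 kHz]: 18.55 kHz, 20.15 kHz, 31.45 kHz, 33.05 kHz.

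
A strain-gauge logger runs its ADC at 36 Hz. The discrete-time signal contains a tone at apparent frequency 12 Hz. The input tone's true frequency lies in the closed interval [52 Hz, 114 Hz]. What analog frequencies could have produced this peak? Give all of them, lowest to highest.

60 Hz, 84 Hz, 96 Hz

Frequencies that alias to 12 Hz are k·fs ± 12 Hz for integer k ≥ 0.
k=0: 12 Hz.
k=1: 24 Hz, 48 Hz.
k=2: 60 Hz, 84 Hz.
k=3: 96 Hz, 120 Hz.
k=4: 132 Hz, 156 Hz.
Within [52 Hz, 114 Hz]: 60 Hz, 84 Hz, 96 Hz.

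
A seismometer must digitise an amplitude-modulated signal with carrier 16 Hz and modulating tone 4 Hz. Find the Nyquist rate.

40 Hz

AM sidebands sit at fc ± fm = 12 Hz and 20 Hz.
Highest-frequency component: 20 Hz.
Nyquist rate = 2 × 20 Hz = 40 Hz.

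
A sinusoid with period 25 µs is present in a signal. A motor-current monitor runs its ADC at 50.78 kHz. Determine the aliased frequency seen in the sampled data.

T = 25 µs → f = 1/T = 40 kHz.
40 kHz > fs/2 = 25.39 kHz, folds to fs − 40 kHz = 10.78 kHz.

10.78 kHz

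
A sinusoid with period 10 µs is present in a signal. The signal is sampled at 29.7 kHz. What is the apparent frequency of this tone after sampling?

T = 10 µs → f = 1/T = 100 kHz.
100 kHz mod fs = 10.9 kHz.
10.9 kHz ≤ fs/2 = 14.85 kHz, appears at 10.9 kHz.

10.9 kHz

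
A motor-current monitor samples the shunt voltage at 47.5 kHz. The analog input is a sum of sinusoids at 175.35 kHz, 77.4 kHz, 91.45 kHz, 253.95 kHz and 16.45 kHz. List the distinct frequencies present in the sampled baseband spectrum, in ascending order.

3.55 kHz, 14.65 kHz, 16.45 kHz, 17.6 kHz

fs/2 = 23.75 kHz.
175.35 kHz mod fs = 32.85 kHz.
32.85 kHz > fs/2 = 23.75 kHz, folds to fs − 32.85 kHz = 14.65 kHz.
77.4 kHz mod fs = 29.9 kHz.
29.9 kHz > fs/2 = 23.75 kHz, folds to fs − 29.9 kHz = 17.6 kHz.
91.45 kHz mod fs = 43.95 kHz.
43.95 kHz > fs/2 = 23.75 kHz, folds to fs − 43.95 kHz = 3.55 kHz.
253.95 kHz mod fs = 16.45 kHz.
16.45 kHz ≤ fs/2 = 23.75 kHz, appears at 16.45 kHz.
16.45 kHz ≤ fs/2 = 23.75 kHz, passes unchanged.
Distinct values: {3.55 kHz, 14.65 kHz, 16.45 kHz, 17.6 kHz}.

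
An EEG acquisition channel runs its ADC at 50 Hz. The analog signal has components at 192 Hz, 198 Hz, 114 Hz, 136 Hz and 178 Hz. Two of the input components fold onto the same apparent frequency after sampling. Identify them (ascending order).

fs/2 = 25 Hz.
192 Hz mod fs = 42 Hz.
42 Hz > fs/2 = 25 Hz, folds to fs − 42 Hz = 8 Hz.
198 Hz mod fs = 48 Hz.
48 Hz > fs/2 = 25 Hz, folds to fs − 48 Hz = 2 Hz.
114 Hz mod fs = 14 Hz.
14 Hz ≤ fs/2 = 25 Hz, appears at 14 Hz.
136 Hz mod fs = 36 Hz.
36 Hz > fs/2 = 25 Hz, folds to fs − 36 Hz = 14 Hz.
178 Hz mod fs = 28 Hz.
28 Hz > fs/2 = 25 Hz, folds to fs − 28 Hz = 22 Hz.
114 Hz and 136 Hz both map to 14 Hz.

114 Hz, 136 Hz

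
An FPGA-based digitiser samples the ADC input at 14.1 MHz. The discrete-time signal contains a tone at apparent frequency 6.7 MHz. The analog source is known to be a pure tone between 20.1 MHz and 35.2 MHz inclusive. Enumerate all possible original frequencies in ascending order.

Frequencies that alias to 6.7 MHz are k·fs ± 6.7 MHz for integer k ≥ 0.
k=0: 6.7 MHz.
k=1: 7.4 MHz, 20.8 MHz.
k=2: 21.5 MHz, 34.9 MHz.
k=3: 35.6 MHz, 49 MHz.
Within [20.1 MHz, 35.2 MHz]: 20.8 MHz, 21.5 MHz, 34.9 MHz.

20.8 MHz, 21.5 MHz, 34.9 MHz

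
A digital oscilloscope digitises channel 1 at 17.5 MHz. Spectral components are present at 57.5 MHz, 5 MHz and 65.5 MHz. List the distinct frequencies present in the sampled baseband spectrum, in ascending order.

4.5 MHz, 5 MHz

fs/2 = 8.75 MHz.
57.5 MHz mod fs = 5 MHz.
5 MHz ≤ fs/2 = 8.75 MHz, appears at 5 MHz.
5 MHz ≤ fs/2 = 8.75 MHz, passes unchanged.
65.5 MHz mod fs = 13 MHz.
13 MHz > fs/2 = 8.75 MHz, folds to fs − 13 MHz = 4.5 MHz.
Distinct values: {4.5 MHz, 5 MHz}.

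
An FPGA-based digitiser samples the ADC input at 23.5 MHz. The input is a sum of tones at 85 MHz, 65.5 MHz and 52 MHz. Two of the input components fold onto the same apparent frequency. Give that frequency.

5 MHz

fs/2 = 11.75 MHz.
85 MHz mod fs = 14.5 MHz.
14.5 MHz > fs/2 = 11.75 MHz, folds to fs − 14.5 MHz = 9 MHz.
65.5 MHz mod fs = 18.5 MHz.
18.5 MHz > fs/2 = 11.75 MHz, folds to fs − 18.5 MHz = 5 MHz.
52 MHz mod fs = 5 MHz.
5 MHz ≤ fs/2 = 11.75 MHz, appears at 5 MHz.
52 MHz and 65.5 MHz both map to 5 MHz.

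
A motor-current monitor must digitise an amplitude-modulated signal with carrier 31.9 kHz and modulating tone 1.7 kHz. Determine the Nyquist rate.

67.2 kHz

AM sidebands sit at fc ± fm = 30.2 kHz and 33.6 kHz.
Highest-frequency component: 33.6 kHz.
Nyquist rate = 2 × 33.6 kHz = 67.2 kHz.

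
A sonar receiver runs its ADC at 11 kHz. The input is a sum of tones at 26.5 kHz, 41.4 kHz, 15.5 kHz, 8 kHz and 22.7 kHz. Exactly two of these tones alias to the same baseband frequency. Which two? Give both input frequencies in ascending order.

fs/2 = 5.5 kHz.
26.5 kHz mod fs = 4.5 kHz.
4.5 kHz ≤ fs/2 = 5.5 kHz, appears at 4.5 kHz.
41.4 kHz mod fs = 8.4 kHz.
8.4 kHz > fs/2 = 5.5 kHz, folds to fs − 8.4 kHz = 2.6 kHz.
15.5 kHz mod fs = 4.5 kHz.
4.5 kHz ≤ fs/2 = 5.5 kHz, appears at 4.5 kHz.
8 kHz > fs/2 = 5.5 kHz, folds to fs − 8 kHz = 3 kHz.
22.7 kHz mod fs = 0.7 kHz.
0.7 kHz ≤ fs/2 = 5.5 kHz, appears at 0.7 kHz.
15.5 kHz and 26.5 kHz both map to 4.5 kHz.

15.5 kHz, 26.5 kHz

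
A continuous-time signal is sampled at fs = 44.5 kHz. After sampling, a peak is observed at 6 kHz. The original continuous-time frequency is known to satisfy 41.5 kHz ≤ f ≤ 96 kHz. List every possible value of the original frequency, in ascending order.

Frequencies that alias to 6 kHz are k·fs ± 6 kHz for integer k ≥ 0.
k=0: 6 kHz.
k=1: 38.5 kHz, 50.5 kHz.
k=2: 83 kHz, 95 kHz.
k=3: 127.5 kHz, 139.5 kHz.
Within [41.5 kHz, 96 kHz]: 50.5 kHz, 83 kHz, 95 kHz.

50.5 kHz, 83 kHz, 95 kHz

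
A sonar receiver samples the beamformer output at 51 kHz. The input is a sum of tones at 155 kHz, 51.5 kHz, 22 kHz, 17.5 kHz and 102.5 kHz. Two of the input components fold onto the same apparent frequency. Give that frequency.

fs/2 = 25.5 kHz.
155 kHz mod fs = 2 kHz.
2 kHz ≤ fs/2 = 25.5 kHz, appears at 2 kHz.
51.5 kHz mod fs = 0.5 kHz.
0.5 kHz ≤ fs/2 = 25.5 kHz, appears at 0.5 kHz.
22 kHz ≤ fs/2 = 25.5 kHz, passes unchanged.
17.5 kHz ≤ fs/2 = 25.5 kHz, passes unchanged.
102.5 kHz mod fs = 0.5 kHz.
0.5 kHz ≤ fs/2 = 25.5 kHz, appears at 0.5 kHz.
51.5 kHz and 102.5 kHz both map to 0.5 kHz.

0.5 kHz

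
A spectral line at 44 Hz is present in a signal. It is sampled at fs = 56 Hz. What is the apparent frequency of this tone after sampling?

44 Hz > fs/2 = 28 Hz, folds to fs − 44 Hz = 12 Hz.

12 Hz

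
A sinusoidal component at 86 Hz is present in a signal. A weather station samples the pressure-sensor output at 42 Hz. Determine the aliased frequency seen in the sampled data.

86 Hz mod fs = 2 Hz.
2 Hz ≤ fs/2 = 21 Hz, appears at 2 Hz.

2 Hz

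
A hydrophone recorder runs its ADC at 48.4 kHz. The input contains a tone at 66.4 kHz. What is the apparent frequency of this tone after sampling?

66.4 kHz mod fs = 18 kHz.
18 kHz ≤ fs/2 = 24.2 kHz, appears at 18 kHz.

18 kHz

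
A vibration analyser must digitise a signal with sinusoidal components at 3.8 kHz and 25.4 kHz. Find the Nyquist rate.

Highest-frequency component: 25.4 kHz.
Nyquist rate = 2 × 25.4 kHz = 50.8 kHz.

50.8 kHz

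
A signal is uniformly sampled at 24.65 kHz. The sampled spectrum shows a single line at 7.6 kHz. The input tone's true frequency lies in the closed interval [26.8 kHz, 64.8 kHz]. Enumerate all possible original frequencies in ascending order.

32.25 kHz, 41.7 kHz, 56.9 kHz

Frequencies that alias to 7.6 kHz are k·fs ± 7.6 kHz for integer k ≥ 0.
k=0: 7.6 kHz.
k=1: 17.05 kHz, 32.25 kHz.
k=2: 41.7 kHz, 56.9 kHz.
k=3: 66.35 kHz, 81.55 kHz.
Within [26.8 kHz, 64.8 kHz]: 32.25 kHz, 41.7 kHz, 56.9 kHz.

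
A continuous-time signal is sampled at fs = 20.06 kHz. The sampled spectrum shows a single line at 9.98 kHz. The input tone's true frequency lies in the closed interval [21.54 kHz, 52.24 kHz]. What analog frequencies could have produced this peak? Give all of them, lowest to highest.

30.04 kHz, 30.14 kHz, 50.1 kHz, 50.2 kHz

Frequencies that alias to 9.98 kHz are k·fs ± 9.98 kHz for integer k ≥ 0.
k=0: 9.98 kHz.
k=1: 10.08 kHz, 30.04 kHz.
k=2: 30.14 kHz, 50.1 kHz.
k=3: 50.2 kHz, 70.16 kHz.
k=4: 70.26 kHz, 90.22 kHz.
Within [21.54 kHz, 52.24 kHz]: 30.04 kHz, 30.14 kHz, 50.1 kHz, 50.2 kHz.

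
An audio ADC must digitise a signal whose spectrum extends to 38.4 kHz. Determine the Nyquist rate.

76.8 kHz

Nyquist rate = 2 × 38.4 kHz = 76.8 kHz.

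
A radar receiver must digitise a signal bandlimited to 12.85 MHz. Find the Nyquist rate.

25.7 MHz

Nyquist rate = 2 × 12.85 MHz = 25.7 MHz.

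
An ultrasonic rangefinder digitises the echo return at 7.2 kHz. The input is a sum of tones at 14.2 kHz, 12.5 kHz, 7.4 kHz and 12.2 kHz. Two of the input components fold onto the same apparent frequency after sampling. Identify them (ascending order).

fs/2 = 3.6 kHz.
14.2 kHz mod fs = 7 kHz.
7 kHz > fs/2 = 3.6 kHz, folds to fs − 7 kHz = 0.2 kHz.
12.5 kHz mod fs = 5.3 kHz.
5.3 kHz > fs/2 = 3.6 kHz, folds to fs − 5.3 kHz = 1.9 kHz.
7.4 kHz mod fs = 0.2 kHz.
0.2 kHz ≤ fs/2 = 3.6 kHz, appears at 0.2 kHz.
12.2 kHz mod fs = 5 kHz.
5 kHz > fs/2 = 3.6 kHz, folds to fs − 5 kHz = 2.2 kHz.
7.4 kHz and 14.2 kHz both map to 0.2 kHz.

7.4 kHz, 14.2 kHz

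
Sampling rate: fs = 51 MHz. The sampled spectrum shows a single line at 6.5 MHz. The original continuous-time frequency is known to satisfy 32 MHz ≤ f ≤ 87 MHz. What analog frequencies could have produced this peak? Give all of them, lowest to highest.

Frequencies that alias to 6.5 MHz are k·fs ± 6.5 MHz for integer k ≥ 0.
k=0: 6.5 MHz.
k=1: 44.5 MHz, 57.5 MHz.
k=2: 95.5 MHz, 108.5 MHz.
Within [32 MHz, 87 MHz]: 44.5 MHz, 57.5 MHz.

44.5 MHz, 57.5 MHz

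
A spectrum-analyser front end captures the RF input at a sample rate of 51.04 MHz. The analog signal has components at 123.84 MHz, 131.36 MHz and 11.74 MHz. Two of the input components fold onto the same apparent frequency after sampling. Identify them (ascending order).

123.84 MHz, 131.36 MHz

fs/2 = 25.52 MHz.
123.84 MHz mod fs = 21.76 MHz.
21.76 MHz ≤ fs/2 = 25.52 MHz, appears at 21.76 MHz.
131.36 MHz mod fs = 29.28 MHz.
29.28 MHz > fs/2 = 25.52 MHz, folds to fs − 29.28 MHz = 21.76 MHz.
11.74 MHz ≤ fs/2 = 25.52 MHz, passes unchanged.
123.84 MHz and 131.36 MHz both map to 21.76 MHz.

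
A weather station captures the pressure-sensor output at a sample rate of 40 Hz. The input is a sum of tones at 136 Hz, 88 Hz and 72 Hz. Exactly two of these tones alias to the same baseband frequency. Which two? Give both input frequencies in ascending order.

72 Hz, 88 Hz

fs/2 = 20 Hz.
136 Hz mod fs = 16 Hz.
16 Hz ≤ fs/2 = 20 Hz, appears at 16 Hz.
88 Hz mod fs = 8 Hz.
8 Hz ≤ fs/2 = 20 Hz, appears at 8 Hz.
72 Hz mod fs = 32 Hz.
32 Hz > fs/2 = 20 Hz, folds to fs − 32 Hz = 8 Hz.
72 Hz and 88 Hz both map to 8 Hz.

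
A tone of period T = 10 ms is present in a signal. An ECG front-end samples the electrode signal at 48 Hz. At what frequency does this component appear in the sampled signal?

T = 10 ms → f = 1/T = 100 Hz.
100 Hz mod fs = 4 Hz.
4 Hz ≤ fs/2 = 24 Hz, appears at 4 Hz.

4 Hz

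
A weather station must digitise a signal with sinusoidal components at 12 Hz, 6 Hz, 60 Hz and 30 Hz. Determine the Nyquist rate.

Highest-frequency component: 60 Hz.
Nyquist rate = 2 × 60 Hz = 120 Hz.

120 Hz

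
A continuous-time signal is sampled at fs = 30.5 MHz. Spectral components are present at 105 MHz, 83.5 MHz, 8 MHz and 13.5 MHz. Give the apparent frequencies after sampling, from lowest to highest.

fs/2 = 15.25 MHz.
105 MHz mod fs = 13.5 MHz.
13.5 MHz ≤ fs/2 = 15.25 MHz, appears at 13.5 MHz.
83.5 MHz mod fs = 22.5 MHz.
22.5 MHz > fs/2 = 15.25 MHz, folds to fs − 22.5 MHz = 8 MHz.
8 MHz ≤ fs/2 = 15.25 MHz, passes unchanged.
13.5 MHz ≤ fs/2 = 15.25 MHz, passes unchanged.
Distinct values: {8 MHz, 13.5 MHz}.

8 MHz, 13.5 MHz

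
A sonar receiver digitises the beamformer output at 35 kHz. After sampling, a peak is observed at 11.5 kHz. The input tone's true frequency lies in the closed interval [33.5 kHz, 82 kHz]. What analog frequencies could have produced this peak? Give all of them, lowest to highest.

Frequencies that alias to 11.5 kHz are k·fs ± 11.5 kHz for integer k ≥ 0.
k=0: 11.5 kHz.
k=1: 23.5 kHz, 46.5 kHz.
k=2: 58.5 kHz, 81.5 kHz.
k=3: 93.5 kHz, 116.5 kHz.
Within [33.5 kHz, 82 kHz]: 46.5 kHz, 58.5 kHz, 81.5 kHz.

46.5 kHz, 58.5 kHz, 81.5 kHz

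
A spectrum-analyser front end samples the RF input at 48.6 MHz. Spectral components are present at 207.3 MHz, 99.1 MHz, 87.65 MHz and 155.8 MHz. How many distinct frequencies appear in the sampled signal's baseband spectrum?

4

fs/2 = 24.3 MHz.
207.3 MHz mod fs = 12.9 MHz.
12.9 MHz ≤ fs/2 = 24.3 MHz, appears at 12.9 MHz.
99.1 MHz mod fs = 1.9 MHz.
1.9 MHz ≤ fs/2 = 24.3 MHz, appears at 1.9 MHz.
87.65 MHz mod fs = 39.05 MHz.
39.05 MHz > fs/2 = 24.3 MHz, folds to fs − 39.05 MHz = 9.55 MHz.
155.8 MHz mod fs = 10 MHz.
10 MHz ≤ fs/2 = 24.3 MHz, appears at 10 MHz.
Distinct values: {1.9 MHz, 9.55 MHz, 10 MHz, 12.9 MHz} → 4.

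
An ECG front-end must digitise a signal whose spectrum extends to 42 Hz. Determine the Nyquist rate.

84 Hz

Nyquist rate = 2 × 42 Hz = 84 Hz.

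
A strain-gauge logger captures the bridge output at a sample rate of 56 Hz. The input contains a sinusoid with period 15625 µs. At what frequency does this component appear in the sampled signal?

T = 15625 µs → f = 1/T = 64 Hz.
64 Hz mod fs = 8 Hz.
8 Hz ≤ fs/2 = 28 Hz, appears at 8 Hz.

8 Hz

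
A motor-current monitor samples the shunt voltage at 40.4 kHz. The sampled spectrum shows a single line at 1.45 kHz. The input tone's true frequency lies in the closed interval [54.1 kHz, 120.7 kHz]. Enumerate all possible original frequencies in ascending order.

Frequencies that alias to 1.45 kHz are k·fs ± 1.45 kHz for integer k ≥ 0.
k=0: 1.45 kHz.
k=1: 38.95 kHz, 41.85 kHz.
k=2: 79.35 kHz, 82.25 kHz.
k=3: 119.75 kHz, 122.65 kHz.
k=4: 160.15 kHz, 163.05 kHz.
Within [54.1 kHz, 120.7 kHz]: 79.35 kHz, 82.25 kHz, 119.75 kHz.

79.35 kHz, 82.25 kHz, 119.75 kHz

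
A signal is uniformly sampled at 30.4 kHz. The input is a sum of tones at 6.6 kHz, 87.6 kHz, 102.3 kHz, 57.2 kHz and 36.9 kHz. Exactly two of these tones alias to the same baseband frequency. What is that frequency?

3.6 kHz

fs/2 = 15.2 kHz.
6.6 kHz ≤ fs/2 = 15.2 kHz, passes unchanged.
87.6 kHz mod fs = 26.8 kHz.
26.8 kHz > fs/2 = 15.2 kHz, folds to fs − 26.8 kHz = 3.6 kHz.
102.3 kHz mod fs = 11.1 kHz.
11.1 kHz ≤ fs/2 = 15.2 kHz, appears at 11.1 kHz.
57.2 kHz mod fs = 26.8 kHz.
26.8 kHz > fs/2 = 15.2 kHz, folds to fs − 26.8 kHz = 3.6 kHz.
36.9 kHz mod fs = 6.5 kHz.
6.5 kHz ≤ fs/2 = 15.2 kHz, appears at 6.5 kHz.
57.2 kHz and 87.6 kHz both map to 3.6 kHz.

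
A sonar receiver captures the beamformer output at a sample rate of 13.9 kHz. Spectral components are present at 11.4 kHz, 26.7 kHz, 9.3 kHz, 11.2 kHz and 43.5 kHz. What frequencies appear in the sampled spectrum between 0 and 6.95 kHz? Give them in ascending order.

fs/2 = 6.95 kHz.
11.4 kHz > fs/2 = 6.95 kHz, folds to fs − 11.4 kHz = 2.5 kHz.
26.7 kHz mod fs = 12.8 kHz.
12.8 kHz > fs/2 = 6.95 kHz, folds to fs − 12.8 kHz = 1.1 kHz.
9.3 kHz > fs/2 = 6.95 kHz, folds to fs − 9.3 kHz = 4.6 kHz.
11.2 kHz > fs/2 = 6.95 kHz, folds to fs − 11.2 kHz = 2.7 kHz.
43.5 kHz mod fs = 1.8 kHz.
1.8 kHz ≤ fs/2 = 6.95 kHz, appears at 1.8 kHz.
Distinct values: {1.1 kHz, 1.8 kHz, 2.5 kHz, 2.7 kHz, 4.6 kHz}.

1.1 kHz, 1.8 kHz, 2.5 kHz, 2.7 kHz, 4.6 kHz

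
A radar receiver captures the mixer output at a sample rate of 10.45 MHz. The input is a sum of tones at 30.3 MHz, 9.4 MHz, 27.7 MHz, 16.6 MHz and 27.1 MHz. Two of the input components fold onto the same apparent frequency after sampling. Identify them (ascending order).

fs/2 = 5.225 MHz.
30.3 MHz mod fs = 9.4 MHz.
9.4 MHz > fs/2 = 5.225 MHz, folds to fs − 9.4 MHz = 1.05 MHz.
9.4 MHz > fs/2 = 5.225 MHz, folds to fs − 9.4 MHz = 1.05 MHz.
27.7 MHz mod fs = 6.8 MHz.
6.8 MHz > fs/2 = 5.225 MHz, folds to fs − 6.8 MHz = 3.65 MHz.
16.6 MHz mod fs = 6.15 MHz.
6.15 MHz > fs/2 = 5.225 MHz, folds to fs − 6.15 MHz = 4.3 MHz.
27.1 MHz mod fs = 6.2 MHz.
6.2 MHz > fs/2 = 5.225 MHz, folds to fs − 6.2 MHz = 4.25 MHz.
9.4 MHz and 30.3 MHz both map to 1.05 MHz.

9.4 MHz, 30.3 MHz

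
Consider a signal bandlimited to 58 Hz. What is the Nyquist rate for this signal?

Nyquist rate = 2 × 58 Hz = 116 Hz.

116 Hz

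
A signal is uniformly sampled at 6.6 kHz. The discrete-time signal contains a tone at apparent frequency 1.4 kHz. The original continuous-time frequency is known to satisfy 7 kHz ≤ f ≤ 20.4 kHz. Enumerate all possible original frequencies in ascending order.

8 kHz, 11.8 kHz, 14.6 kHz, 18.4 kHz

Frequencies that alias to 1.4 kHz are k·fs ± 1.4 kHz for integer k ≥ 0.
k=0: 1.4 kHz.
k=1: 5.2 kHz, 8 kHz.
k=2: 11.8 kHz, 14.6 kHz.
k=3: 18.4 kHz, 21.2 kHz.
k=4: 25 kHz, 27.8 kHz.
Within [7 kHz, 20.4 kHz]: 8 kHz, 11.8 kHz, 14.6 kHz, 18.4 kHz.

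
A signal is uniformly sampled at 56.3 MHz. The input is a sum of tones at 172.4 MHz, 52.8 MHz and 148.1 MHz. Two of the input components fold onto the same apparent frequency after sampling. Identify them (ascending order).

52.8 MHz, 172.4 MHz

fs/2 = 28.15 MHz.
172.4 MHz mod fs = 3.5 MHz.
3.5 MHz ≤ fs/2 = 28.15 MHz, appears at 3.5 MHz.
52.8 MHz > fs/2 = 28.15 MHz, folds to fs − 52.8 MHz = 3.5 MHz.
148.1 MHz mod fs = 35.5 MHz.
35.5 MHz > fs/2 = 28.15 MHz, folds to fs − 35.5 MHz = 20.8 MHz.
52.8 MHz and 172.4 MHz both map to 3.5 MHz.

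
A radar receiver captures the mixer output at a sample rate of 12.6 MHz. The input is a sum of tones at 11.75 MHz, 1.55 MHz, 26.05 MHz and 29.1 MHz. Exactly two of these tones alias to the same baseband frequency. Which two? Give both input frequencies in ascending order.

fs/2 = 6.3 MHz.
11.75 MHz > fs/2 = 6.3 MHz, folds to fs − 11.75 MHz = 0.85 MHz.
1.55 MHz ≤ fs/2 = 6.3 MHz, passes unchanged.
26.05 MHz mod fs = 0.85 MHz.
0.85 MHz ≤ fs/2 = 6.3 MHz, appears at 0.85 MHz.
29.1 MHz mod fs = 3.9 MHz.
3.9 MHz ≤ fs/2 = 6.3 MHz, appears at 3.9 MHz.
11.75 MHz and 26.05 MHz both map to 0.85 MHz.

11.75 MHz, 26.05 MHz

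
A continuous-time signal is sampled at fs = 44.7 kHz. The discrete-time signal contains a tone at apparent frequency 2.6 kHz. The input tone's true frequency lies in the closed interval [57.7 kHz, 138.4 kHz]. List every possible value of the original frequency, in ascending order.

Frequencies that alias to 2.6 kHz are k·fs ± 2.6 kHz for integer k ≥ 0.
k=0: 2.6 kHz.
k=1: 42.1 kHz, 47.3 kHz.
k=2: 86.8 kHz, 92 kHz.
k=3: 131.5 kHz, 136.7 kHz.
k=4: 176.2 kHz, 181.4 kHz.
Within [57.7 kHz, 138.4 kHz]: 86.8 kHz, 92 kHz, 131.5 kHz, 136.7 kHz.

86.8 kHz, 92 kHz, 131.5 kHz, 136.7 kHz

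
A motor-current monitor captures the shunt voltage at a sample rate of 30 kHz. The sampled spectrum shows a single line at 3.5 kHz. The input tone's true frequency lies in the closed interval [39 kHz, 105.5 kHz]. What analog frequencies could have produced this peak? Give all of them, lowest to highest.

Frequencies that alias to 3.5 kHz are k·fs ± 3.5 kHz for integer k ≥ 0.
k=0: 3.5 kHz.
k=1: 26.5 kHz, 33.5 kHz.
k=2: 56.5 kHz, 63.5 kHz.
k=3: 86.5 kHz, 93.5 kHz.
k=4: 116.5 kHz, 123.5 kHz.
Within [39 kHz, 105.5 kHz]: 56.5 kHz, 63.5 kHz, 86.5 kHz, 93.5 kHz.

56.5 kHz, 63.5 kHz, 86.5 kHz, 93.5 kHz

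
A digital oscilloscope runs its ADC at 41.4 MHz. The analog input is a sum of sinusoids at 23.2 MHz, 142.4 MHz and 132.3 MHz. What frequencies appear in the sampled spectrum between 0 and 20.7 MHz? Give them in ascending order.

fs/2 = 20.7 MHz.
23.2 MHz > fs/2 = 20.7 MHz, folds to fs − 23.2 MHz = 18.2 MHz.
142.4 MHz mod fs = 18.2 MHz.
18.2 MHz ≤ fs/2 = 20.7 MHz, appears at 18.2 MHz.
132.3 MHz mod fs = 8.1 MHz.
8.1 MHz ≤ fs/2 = 20.7 MHz, appears at 8.1 MHz.
Distinct values: {8.1 MHz, 18.2 MHz}.

8.1 MHz, 18.2 MHz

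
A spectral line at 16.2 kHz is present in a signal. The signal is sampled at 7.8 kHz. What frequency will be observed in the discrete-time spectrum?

16.2 kHz mod fs = 0.6 kHz.
0.6 kHz ≤ fs/2 = 3.9 kHz, appears at 0.6 kHz.

0.6 kHz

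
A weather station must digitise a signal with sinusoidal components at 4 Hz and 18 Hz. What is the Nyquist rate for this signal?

Highest-frequency component: 18 Hz.
Nyquist rate = 2 × 18 Hz = 36 Hz.

36 Hz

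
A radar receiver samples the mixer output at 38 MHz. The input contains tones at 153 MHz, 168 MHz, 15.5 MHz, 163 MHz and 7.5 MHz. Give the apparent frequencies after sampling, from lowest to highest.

fs/2 = 19 MHz.
153 MHz mod fs = 1 MHz.
1 MHz ≤ fs/2 = 19 MHz, appears at 1 MHz.
168 MHz mod fs = 16 MHz.
16 MHz ≤ fs/2 = 19 MHz, appears at 16 MHz.
15.5 MHz ≤ fs/2 = 19 MHz, passes unchanged.
163 MHz mod fs = 11 MHz.
11 MHz ≤ fs/2 = 19 MHz, appears at 11 MHz.
7.5 MHz ≤ fs/2 = 19 MHz, passes unchanged.
Distinct values: {1 MHz, 7.5 MHz, 11 MHz, 15.5 MHz, 16 MHz}.

1 MHz, 7.5 MHz, 11 MHz, 15.5 MHz, 16 MHz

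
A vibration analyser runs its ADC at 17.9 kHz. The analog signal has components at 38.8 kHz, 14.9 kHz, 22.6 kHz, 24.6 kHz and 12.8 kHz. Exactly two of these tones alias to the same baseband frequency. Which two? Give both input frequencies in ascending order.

fs/2 = 8.95 kHz.
38.8 kHz mod fs = 3 kHz.
3 kHz ≤ fs/2 = 8.95 kHz, appears at 3 kHz.
14.9 kHz > fs/2 = 8.95 kHz, folds to fs − 14.9 kHz = 3 kHz.
22.6 kHz mod fs = 4.7 kHz.
4.7 kHz ≤ fs/2 = 8.95 kHz, appears at 4.7 kHz.
24.6 kHz mod fs = 6.7 kHz.
6.7 kHz ≤ fs/2 = 8.95 kHz, appears at 6.7 kHz.
12.8 kHz > fs/2 = 8.95 kHz, folds to fs − 12.8 kHz = 5.1 kHz.
14.9 kHz and 38.8 kHz both map to 3 kHz.

14.9 kHz, 38.8 kHz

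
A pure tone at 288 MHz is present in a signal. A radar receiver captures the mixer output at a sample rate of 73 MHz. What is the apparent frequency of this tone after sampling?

4 MHz

288 MHz mod fs = 69 MHz.
69 MHz > fs/2 = 36.5 MHz, folds to fs − 69 MHz = 4 MHz.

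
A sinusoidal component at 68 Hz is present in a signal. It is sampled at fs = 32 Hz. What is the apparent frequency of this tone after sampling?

4 Hz

68 Hz mod fs = 4 Hz.
4 Hz ≤ fs/2 = 16 Hz, appears at 4 Hz.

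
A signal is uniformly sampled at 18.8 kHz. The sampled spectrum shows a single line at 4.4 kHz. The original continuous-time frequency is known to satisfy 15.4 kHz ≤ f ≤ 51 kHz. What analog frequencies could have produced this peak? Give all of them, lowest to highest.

Frequencies that alias to 4.4 kHz are k·fs ± 4.4 kHz for integer k ≥ 0.
k=0: 4.4 kHz.
k=1: 14.4 kHz, 23.2 kHz.
k=2: 33.2 kHz, 42 kHz.
k=3: 52 kHz, 60.8 kHz.
Within [15.4 kHz, 51 kHz]: 23.2 kHz, 33.2 kHz, 42 kHz.

23.2 kHz, 33.2 kHz, 42 kHz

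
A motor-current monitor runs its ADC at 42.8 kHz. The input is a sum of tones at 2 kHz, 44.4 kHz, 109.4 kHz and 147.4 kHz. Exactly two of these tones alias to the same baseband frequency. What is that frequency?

19 kHz

fs/2 = 21.4 kHz.
2 kHz ≤ fs/2 = 21.4 kHz, passes unchanged.
44.4 kHz mod fs = 1.6 kHz.
1.6 kHz ≤ fs/2 = 21.4 kHz, appears at 1.6 kHz.
109.4 kHz mod fs = 23.8 kHz.
23.8 kHz > fs/2 = 21.4 kHz, folds to fs − 23.8 kHz = 19 kHz.
147.4 kHz mod fs = 19 kHz.
19 kHz ≤ fs/2 = 21.4 kHz, appears at 19 kHz.
109.4 kHz and 147.4 kHz both map to 19 kHz.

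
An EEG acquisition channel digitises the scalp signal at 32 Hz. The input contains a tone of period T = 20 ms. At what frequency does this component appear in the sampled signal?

T = 20 ms → f = 1/T = 50 Hz.
50 Hz mod fs = 18 Hz.
18 Hz > fs/2 = 16 Hz, folds to fs − 18 Hz = 14 Hz.

14 Hz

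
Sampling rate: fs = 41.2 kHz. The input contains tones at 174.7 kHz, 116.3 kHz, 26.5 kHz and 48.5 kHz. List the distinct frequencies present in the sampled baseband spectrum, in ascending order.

7.3 kHz, 9.9 kHz, 14.7 kHz

fs/2 = 20.6 kHz.
174.7 kHz mod fs = 9.9 kHz.
9.9 kHz ≤ fs/2 = 20.6 kHz, appears at 9.9 kHz.
116.3 kHz mod fs = 33.9 kHz.
33.9 kHz > fs/2 = 20.6 kHz, folds to fs − 33.9 kHz = 7.3 kHz.
26.5 kHz > fs/2 = 20.6 kHz, folds to fs − 26.5 kHz = 14.7 kHz.
48.5 kHz mod fs = 7.3 kHz.
7.3 kHz ≤ fs/2 = 20.6 kHz, appears at 7.3 kHz.
Distinct values: {7.3 kHz, 9.9 kHz, 14.7 kHz}.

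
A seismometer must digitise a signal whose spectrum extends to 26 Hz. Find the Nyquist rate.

52 Hz

Nyquist rate = 2 × 26 Hz = 52 Hz.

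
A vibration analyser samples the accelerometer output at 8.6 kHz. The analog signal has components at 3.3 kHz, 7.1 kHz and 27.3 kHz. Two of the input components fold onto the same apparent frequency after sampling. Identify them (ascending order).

7.1 kHz, 27.3 kHz

fs/2 = 4.3 kHz.
3.3 kHz ≤ fs/2 = 4.3 kHz, passes unchanged.
7.1 kHz > fs/2 = 4.3 kHz, folds to fs − 7.1 kHz = 1.5 kHz.
27.3 kHz mod fs = 1.5 kHz.
1.5 kHz ≤ fs/2 = 4.3 kHz, appears at 1.5 kHz.
7.1 kHz and 27.3 kHz both map to 1.5 kHz.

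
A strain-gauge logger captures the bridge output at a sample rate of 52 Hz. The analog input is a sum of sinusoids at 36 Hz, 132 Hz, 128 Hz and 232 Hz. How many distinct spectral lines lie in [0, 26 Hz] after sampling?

fs/2 = 26 Hz.
36 Hz > fs/2 = 26 Hz, folds to fs − 36 Hz = 16 Hz.
132 Hz mod fs = 28 Hz.
28 Hz > fs/2 = 26 Hz, folds to fs − 28 Hz = 24 Hz.
128 Hz mod fs = 24 Hz.
24 Hz ≤ fs/2 = 26 Hz, appears at 24 Hz.
232 Hz mod fs = 24 Hz.
24 Hz ≤ fs/2 = 26 Hz, appears at 24 Hz.
Distinct values: {16 Hz, 24 Hz} → 2.

2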